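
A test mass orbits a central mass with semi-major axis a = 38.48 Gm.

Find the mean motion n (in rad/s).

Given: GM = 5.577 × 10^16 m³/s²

Convert to SI: a = 38.48 Gm = 3.848e+10 m.
n = √(GM / a³).
n = √(5.577e+16 / (3.848e+10)³) rad/s ≈ 3.129e-08 rad/s.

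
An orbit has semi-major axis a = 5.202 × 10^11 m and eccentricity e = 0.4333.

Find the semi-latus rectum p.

p = a (1 − e²).
p = 5.202e+11 · (1 − (0.4333)²) = 5.202e+11 · 0.812251 ≈ 4.225e+11 m = 4.225 × 10^11 m.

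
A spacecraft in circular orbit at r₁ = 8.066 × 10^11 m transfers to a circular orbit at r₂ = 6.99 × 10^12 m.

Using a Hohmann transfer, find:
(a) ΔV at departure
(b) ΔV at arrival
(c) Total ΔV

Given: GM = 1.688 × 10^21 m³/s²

Transfer semi-major axis: a_t = (r₁ + r₂)/2 = (8.066e+11 + 6.99e+12)/2 = 3.8983e+12 m.
Circular speeds: v₁ = √(GM/r₁) = 45746.4 m/s, v₂ = √(GM/r₂) = 15539.9 m/s.
Transfer speeds (vis-viva v² = GM(2/r − 1/a_t)): v₁ᵗ = 61257.3 m/s, v₂ᵗ = 7068.69 m/s.
(a) ΔV₁ = |v₁ᵗ − v₁| ≈ 1.551e+04 m/s = 15.51 km/s.
(b) ΔV₂ = |v₂ − v₂ᵗ| ≈ 8471 m/s = 8.471 km/s.
(c) ΔV_total = ΔV₁ + ΔV₂ ≈ 2.398e+04 m/s = 23.98 km/s.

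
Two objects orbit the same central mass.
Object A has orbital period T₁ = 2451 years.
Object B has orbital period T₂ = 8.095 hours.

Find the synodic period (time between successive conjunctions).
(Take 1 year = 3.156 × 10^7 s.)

Convert to SI: T₁ = 2451 years = 7.73536e+10 s; T₂ = 8.095 hours = 29142 s.
T_syn = |T₁ · T₂ / (T₁ − T₂)|.
T_syn = |7.73536e+10 · 29142 / (7.73536e+10 − 29142)| s ≈ 2.914e+04 s = 8.095 hours.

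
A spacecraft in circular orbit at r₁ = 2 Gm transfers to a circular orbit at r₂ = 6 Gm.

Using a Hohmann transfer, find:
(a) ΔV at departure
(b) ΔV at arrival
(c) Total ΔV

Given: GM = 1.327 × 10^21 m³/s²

Convert to SI: r₁ = 2 Gm = 2e+09 m; r₂ = 6 Gm = 6e+09 m.
Transfer semi-major axis: a_t = (r₁ + r₂)/2 = (2e+09 + 6e+09)/2 = 4e+09 m.
Circular speeds: v₁ = √(GM/r₁) = 814555 m/s, v₂ = √(GM/r₂) = 470284 m/s.
Transfer speeds (vis-viva v² = GM(2/r − 1/a_t)): v₁ᵗ = 997622 m/s, v₂ᵗ = 332541 m/s.
(a) ΔV₁ = |v₁ᵗ − v₁| ≈ 1.831e+05 m/s = 183.1 km/s.
(b) ΔV₂ = |v₂ − v₂ᵗ| ≈ 1.377e+05 m/s = 137.7 km/s.
(c) ΔV_total = ΔV₁ + ΔV₂ ≈ 3.208e+05 m/s = 320.8 km/s.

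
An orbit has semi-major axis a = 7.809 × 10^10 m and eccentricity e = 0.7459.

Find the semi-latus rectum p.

p = a (1 − e²).
p = 7.809e+10 · (1 − (0.7459)²) = 7.809e+10 · 0.443633 ≈ 3.464e+10 m = 3.464 × 10^10 m.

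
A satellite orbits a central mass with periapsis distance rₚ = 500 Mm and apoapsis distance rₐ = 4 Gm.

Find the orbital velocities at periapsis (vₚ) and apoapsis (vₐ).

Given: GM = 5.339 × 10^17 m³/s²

Convert to SI: rₚ = 500 Mm = 5e+08 m; rₐ = 4 Gm = 4e+09 m.
Use the vis-viva equation v² = GM(2/r − 1/a) with a = (rₚ + rₐ)/2 = (5e+08 + 4e+09)/2 = 2.25e+09 m.
vₚ = √(GM · (2/rₚ − 1/a)) = √(5.339e+17 · (2/5e+08 − 1/2.25e+09)) m/s ≈ 4.357e+04 m/s = 43.57 km/s.
vₐ = √(GM · (2/rₐ − 1/a)) = √(5.339e+17 · (2/4e+09 − 1/2.25e+09)) m/s ≈ 5446 m/s = 5.446 km/s.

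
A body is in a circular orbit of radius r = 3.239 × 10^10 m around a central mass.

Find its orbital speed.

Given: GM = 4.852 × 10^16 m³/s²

For a circular orbit, gravity supplies the centripetal force, so v = √(GM / r).
v = √(4.852e+16 / 3.239e+10) m/s ≈ 1224 m/s = 1.224 km/s.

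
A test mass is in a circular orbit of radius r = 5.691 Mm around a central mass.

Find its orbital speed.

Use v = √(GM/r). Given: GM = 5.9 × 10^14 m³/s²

Convert to SI: r = 5.691 Mm = 5.691e+06 m.
For a circular orbit, gravity supplies the centripetal force, so v = √(GM / r).
v = √(5.9e+14 / 5.691e+06) m/s ≈ 1.018e+04 m/s = 10.18 km/s.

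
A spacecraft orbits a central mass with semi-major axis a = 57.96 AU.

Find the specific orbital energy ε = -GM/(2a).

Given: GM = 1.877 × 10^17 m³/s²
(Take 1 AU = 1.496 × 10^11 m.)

Convert to SI: a = 57.96 AU = 8.67082e+12 m.
ε = −GM / (2a).
ε = −1.877e+17 / (2 · 8.67082e+12) J/kg ≈ -1.082e+04 J/kg = -10.82 kJ/kg.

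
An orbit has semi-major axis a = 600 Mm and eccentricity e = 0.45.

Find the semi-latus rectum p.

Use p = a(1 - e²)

Convert to SI: a = 600 Mm = 6e+08 m.
p = a (1 − e²).
p = 6e+08 · (1 − (0.45)²) = 6e+08 · 0.7975 ≈ 4.785e+08 m = 478.5 Mm.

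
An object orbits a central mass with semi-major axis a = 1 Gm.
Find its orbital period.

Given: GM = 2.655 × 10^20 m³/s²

Convert to SI: a = 1 Gm = 1e+09 m.
Kepler's third law: T = 2π √(a³ / GM).
Substituting a = 1e+09 m and GM = 2.655e+20 m³/s²:
T = 2π √((1e+09)³ / 2.655e+20) s
T ≈ 1.219e+04 s = 3.387 hours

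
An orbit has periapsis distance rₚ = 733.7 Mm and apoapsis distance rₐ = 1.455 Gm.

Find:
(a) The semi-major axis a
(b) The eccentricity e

Convert to SI: rₚ = 733.7 Mm = 7.337e+08 m; rₐ = 1.455 Gm = 1.455e+09 m.
(a) a = (rₚ + rₐ) / 2 = (7.337e+08 + 1.455e+09) / 2 ≈ 1.094e+09 m = 1.094 Gm.
(b) e = (rₐ − rₚ) / (rₐ + rₚ) = (1.455e+09 − 7.337e+08) / (1.455e+09 + 7.337e+08) ≈ 0.3296.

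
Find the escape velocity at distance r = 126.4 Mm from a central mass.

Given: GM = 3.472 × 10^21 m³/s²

Convert to SI: r = 126.4 Mm = 1.264e+08 m.
Escape velocity comes from setting total energy to zero: ½v² − GM/r = 0 ⇒ v_esc = √(2GM / r).
v_esc = √(2 · 3.472e+21 / 1.264e+08) m/s ≈ 7.412e+06 m/s = 7412 km/s.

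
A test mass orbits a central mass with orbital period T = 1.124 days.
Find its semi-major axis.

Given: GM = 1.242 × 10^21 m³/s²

Convert to SI: T = 1.124 days = 97113.6 s.
Invert Kepler's third law: a = (GM · T² / (4π²))^(1/3).
Substituting T = 97113.6 s and GM = 1.242e+21 m³/s²:
a = (1.242e+21 · (97113.6)² / (4π²))^(1/3) m
a ≈ 6.67e+09 m = 6.67 × 10^9 m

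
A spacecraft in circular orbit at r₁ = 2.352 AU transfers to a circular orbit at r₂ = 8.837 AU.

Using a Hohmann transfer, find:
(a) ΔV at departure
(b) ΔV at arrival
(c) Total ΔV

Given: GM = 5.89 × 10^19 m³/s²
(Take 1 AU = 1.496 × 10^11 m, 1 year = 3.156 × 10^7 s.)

Convert to SI: r₁ = 2.352 AU = 3.51859e+11 m; r₂ = 8.837 AU = 1.32202e+12 m.
Transfer semi-major axis: a_t = (r₁ + r₂)/2 = (3.51859e+11 + 1.32202e+12)/2 = 8.36937e+11 m.
Circular speeds: v₁ = √(GM/r₁) = 12938.2 m/s, v₂ = √(GM/r₂) = 6674.82 m/s.
Transfer speeds (vis-viva v² = GM(2/r − 1/a_t)): v₁ᵗ = 16260.9 m/s, v₂ᵗ = 4327.9 m/s.
(a) ΔV₁ = |v₁ᵗ − v₁| ≈ 3323 m/s = 0.701 AU/year.
(b) ΔV₂ = |v₂ − v₂ᵗ| ≈ 2347 m/s = 0.4951 AU/year.
(c) ΔV_total = ΔV₁ + ΔV₂ ≈ 5670 m/s = 1.196 AU/year.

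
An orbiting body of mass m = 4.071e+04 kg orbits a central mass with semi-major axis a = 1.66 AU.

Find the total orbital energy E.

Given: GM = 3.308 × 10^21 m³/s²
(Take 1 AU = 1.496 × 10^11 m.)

Convert to SI: a = 1.66 AU = 2.48336e+11 m.
E = −GMm / (2a).
E = −3.308e+21 · 4.071e+04 / (2 · 2.48336e+11) J ≈ -2.711e+14 J = -271.1 TJ.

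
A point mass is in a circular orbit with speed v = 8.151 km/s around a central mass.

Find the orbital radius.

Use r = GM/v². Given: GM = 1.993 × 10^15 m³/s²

Convert to SI: v = 8.151 km/s = 8151 m/s.
For a circular orbit, v² = GM / r, so r = GM / v².
r = 1.993e+15 / (8151)² m ≈ 3e+07 m = 30 Mm.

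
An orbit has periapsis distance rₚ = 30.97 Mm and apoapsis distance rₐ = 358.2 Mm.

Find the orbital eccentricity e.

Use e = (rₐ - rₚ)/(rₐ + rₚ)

Convert to SI: rₚ = 30.97 Mm = 3.097e+07 m; rₐ = 358.2 Mm = 3.582e+08 m.
e = (rₐ − rₚ) / (rₐ + rₚ).
e = (3.582e+08 − 3.097e+07) / (3.582e+08 + 3.097e+07) = 3.2723e+08 / 3.8917e+08 ≈ 0.8408.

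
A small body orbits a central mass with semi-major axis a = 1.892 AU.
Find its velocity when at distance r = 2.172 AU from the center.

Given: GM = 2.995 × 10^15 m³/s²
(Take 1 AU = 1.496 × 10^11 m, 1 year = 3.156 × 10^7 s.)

Convert to SI: a = 1.892 AU = 2.83043e+11 m; r = 2.172 AU = 3.24931e+11 m.
Vis-viva: v = √(GM · (2/r − 1/a)).
2/r − 1/a = 2/3.24931e+11 − 1/2.83043e+11 = 2.62212e-12 m⁻¹.
v = √(2.995e+15 · 2.62212e-12) m/s ≈ 88.62 m/s = 0.0187 AU/year.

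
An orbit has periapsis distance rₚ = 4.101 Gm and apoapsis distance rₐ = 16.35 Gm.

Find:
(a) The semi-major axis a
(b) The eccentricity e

Convert to SI: rₚ = 4.101 Gm = 4.101e+09 m; rₐ = 16.35 Gm = 1.635e+10 m.
(a) a = (rₚ + rₐ) / 2 = (4.101e+09 + 1.635e+10) / 2 ≈ 1.023e+10 m = 10.23 Gm.
(b) e = (rₐ − rₚ) / (rₐ + rₚ) = (1.635e+10 − 4.101e+09) / (1.635e+10 + 4.101e+09) ≈ 0.5989.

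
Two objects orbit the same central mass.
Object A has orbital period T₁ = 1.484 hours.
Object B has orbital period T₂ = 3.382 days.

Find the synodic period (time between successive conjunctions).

Convert to SI: T₁ = 1.484 hours = 5342.4 s; T₂ = 3.382 days = 292205 s.
T_syn = |T₁ · T₂ / (T₁ − T₂)|.
T_syn = |5342.4 · 292205 / (5342.4 − 292205)| s ≈ 5442 s = 1.512 hours.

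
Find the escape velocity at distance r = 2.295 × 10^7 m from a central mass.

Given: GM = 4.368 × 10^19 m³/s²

Escape velocity comes from setting total energy to zero: ½v² − GM/r = 0 ⇒ v_esc = √(2GM / r).
v_esc = √(2 · 4.368e+19 / 2.295e+07) m/s ≈ 1.951e+06 m/s = 1951 km/s.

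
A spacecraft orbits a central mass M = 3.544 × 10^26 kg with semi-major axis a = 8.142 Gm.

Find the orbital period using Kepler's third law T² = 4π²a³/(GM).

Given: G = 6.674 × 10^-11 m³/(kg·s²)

Convert to SI: a = 8.142 Gm = 8.142e+09 m.
GM = G · M = 6.674e-11 · 3.544e+26 = 2.36527e+16 m³/s².
Kepler's third law: T = 2π √(a³ / GM).
Substituting a = 8.142e+09 m and GM = 2.36527e+16 m³/s²:
T = 2π √((8.142e+09)³ / 2.36527e+16) s
T ≈ 3.001e+07 s = 347.4 days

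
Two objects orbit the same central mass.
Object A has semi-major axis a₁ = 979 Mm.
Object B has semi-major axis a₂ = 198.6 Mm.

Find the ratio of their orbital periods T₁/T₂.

Convert to SI: a₁ = 979 Mm = 9.79e+08 m; a₂ = 198.6 Mm = 1.986e+08 m.
From Kepler's third law, (T₁/T₂)² = (a₁/a₂)³, so T₁/T₂ = (a₁/a₂)^(3/2).
a₁/a₂ = 9.79e+08 / 1.986e+08 = 4.92951.
T₁/T₂ = (4.92951)^(3/2) ≈ 10.94.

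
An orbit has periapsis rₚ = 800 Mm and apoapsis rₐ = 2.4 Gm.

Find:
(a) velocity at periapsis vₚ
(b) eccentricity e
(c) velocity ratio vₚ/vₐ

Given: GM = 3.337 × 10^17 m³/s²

Convert to SI: rₚ = 800 Mm = 8e+08 m; rₐ = 2.4 Gm = 2.4e+09 m.
(a) With a = (rₚ + rₐ)/2 = 1.6e+09 m, vₚ = √(GM (2/rₚ − 1/a)) = √(3.337e+17 · (2/8e+08 − 1/1.6e+09)) m/s ≈ 2.501e+04 m/s
(b) e = (rₐ − rₚ)/(rₐ + rₚ) = (2.4e+09 − 8e+08)/(2.4e+09 + 8e+08) ≈ 0.5
(c) Conservation of angular momentum (rₚvₚ = rₐvₐ) gives vₚ/vₐ = rₐ/rₚ = 2.4e+09/8e+08 ≈ 3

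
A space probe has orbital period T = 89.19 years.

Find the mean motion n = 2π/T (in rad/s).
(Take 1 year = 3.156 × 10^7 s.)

Convert to SI: T = 89.19 years = 2.81484e+09 s.
n = 2π / T.
n = 2π / 2.81484e+09 s ≈ 2.232e-09 rad/s.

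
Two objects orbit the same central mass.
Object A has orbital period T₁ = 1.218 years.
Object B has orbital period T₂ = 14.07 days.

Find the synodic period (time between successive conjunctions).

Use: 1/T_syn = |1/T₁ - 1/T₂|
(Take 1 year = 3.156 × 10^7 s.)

Convert to SI: T₁ = 1.218 years = 3.84401e+07 s; T₂ = 14.07 days = 1.21565e+06 s.
T_syn = |T₁ · T₂ / (T₁ − T₂)|.
T_syn = |3.84401e+07 · 1.21565e+06 / (3.84401e+07 − 1.21565e+06)| s ≈ 1.255e+06 s = 14.53 days.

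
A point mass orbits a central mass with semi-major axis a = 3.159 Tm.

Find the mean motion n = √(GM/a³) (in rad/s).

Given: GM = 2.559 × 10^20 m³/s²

Convert to SI: a = 3.159 Tm = 3.159e+12 m.
n = √(GM / a³).
n = √(2.559e+20 / (3.159e+12)³) rad/s ≈ 2.849e-09 rad/s.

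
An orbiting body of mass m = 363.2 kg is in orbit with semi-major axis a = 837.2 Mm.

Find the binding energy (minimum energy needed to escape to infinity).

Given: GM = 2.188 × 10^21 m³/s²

Convert to SI: a = 837.2 Mm = 8.372e+08 m.
Total orbital energy is E = −GMm/(2a); binding energy is E_bind = −E = GMm/(2a).
E_bind = 2.188e+21 · 363.2 / (2 · 8.372e+08) J ≈ 4.746e+14 J = 474.6 TJ.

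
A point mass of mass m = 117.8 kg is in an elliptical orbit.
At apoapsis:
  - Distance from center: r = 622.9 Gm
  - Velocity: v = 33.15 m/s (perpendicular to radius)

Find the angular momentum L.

Convert to SI: r = 622.9 Gm = 6.229e+11 m.
Since v is perpendicular to r, L = m · v · r.
L = 117.8 · 33.15 · 6.229e+11 kg·m²/s ≈ 2.432e+15 kg·m²/s.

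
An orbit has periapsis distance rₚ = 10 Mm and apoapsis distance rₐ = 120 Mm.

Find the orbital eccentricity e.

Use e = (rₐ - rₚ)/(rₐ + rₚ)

Convert to SI: rₚ = 10 Mm = 1e+07 m; rₐ = 120 Mm = 1.2e+08 m.
e = (rₐ − rₚ) / (rₐ + rₚ).
e = (1.2e+08 − 1e+07) / (1.2e+08 + 1e+07) = 1.1e+08 / 1.3e+08 ≈ 0.8462.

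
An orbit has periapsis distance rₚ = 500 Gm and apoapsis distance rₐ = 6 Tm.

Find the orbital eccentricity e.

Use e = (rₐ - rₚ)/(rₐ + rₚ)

Convert to SI: rₚ = 500 Gm = 5e+11 m; rₐ = 6 Tm = 6e+12 m.
e = (rₐ − rₚ) / (rₐ + rₚ).
e = (6e+12 − 5e+11) / (6e+12 + 5e+11) = 5.5e+12 / 6.5e+12 ≈ 0.8462.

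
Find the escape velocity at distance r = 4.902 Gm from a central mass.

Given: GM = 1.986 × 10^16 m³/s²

Convert to SI: r = 4.902 Gm = 4.902e+09 m.
Escape velocity comes from setting total energy to zero: ½v² − GM/r = 0 ⇒ v_esc = √(2GM / r).
v_esc = √(2 · 1.986e+16 / 4.902e+09) m/s ≈ 2847 m/s = 2.847 km/s.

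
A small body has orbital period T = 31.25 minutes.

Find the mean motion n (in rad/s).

Convert to SI: T = 31.25 minutes = 1875 s.
n = 2π / T.
n = 2π / 1875 s ≈ 0.003351 rad/s.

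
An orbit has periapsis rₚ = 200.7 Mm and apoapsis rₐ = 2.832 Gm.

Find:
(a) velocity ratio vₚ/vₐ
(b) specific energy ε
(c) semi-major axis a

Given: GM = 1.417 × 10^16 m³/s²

Convert to SI: rₚ = 200.7 Mm = 2.007e+08 m; rₐ = 2.832 Gm = 2.832e+09 m.
(a) Conservation of angular momentum (rₚvₚ = rₐvₐ) gives vₚ/vₐ = rₐ/rₚ = 2.832e+09/2.007e+08 ≈ 14.11
(b) With a = (rₚ + rₐ)/2 = 1.51635e+09 m, ε = −GM/(2a) = −1.417e+16/(2 · 1.51635e+09) J/kg ≈ -4.672e+06 J/kg
(c) a = (rₚ + rₐ)/2 = (2.007e+08 + 2.832e+09)/2 ≈ 1.516e+09 m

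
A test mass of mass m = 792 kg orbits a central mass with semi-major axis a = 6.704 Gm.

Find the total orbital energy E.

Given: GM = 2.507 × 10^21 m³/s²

Convert to SI: a = 6.704 Gm = 6.704e+09 m.
E = −GMm / (2a).
E = −2.507e+21 · 792 / (2 · 6.704e+09) J ≈ -1.481e+14 J = -148.1 TJ.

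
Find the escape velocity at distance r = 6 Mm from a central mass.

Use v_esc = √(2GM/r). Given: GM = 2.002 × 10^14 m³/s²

Convert to SI: r = 6 Mm = 6e+06 m.
Escape velocity comes from setting total energy to zero: ½v² − GM/r = 0 ⇒ v_esc = √(2GM / r).
v_esc = √(2 · 2.002e+14 / 6e+06) m/s ≈ 8169 m/s = 8.169 km/s.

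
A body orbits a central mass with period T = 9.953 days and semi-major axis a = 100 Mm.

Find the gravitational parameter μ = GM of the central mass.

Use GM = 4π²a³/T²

Convert to SI: T = 9.953 days = 859939 s; a = 100 Mm = 1e+08 m.
GM = 4π² · a³ / T².
GM = 4π² · (1e+08)³ / (859939)² m³/s² ≈ 5.339e+13 m³/s² = 5.339 × 10^13 m³/s².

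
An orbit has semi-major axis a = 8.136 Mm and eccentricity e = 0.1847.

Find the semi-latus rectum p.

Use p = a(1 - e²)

Convert to SI: a = 8.136 Mm = 8.136e+06 m.
p = a (1 − e²).
p = 8.136e+06 · (1 − (0.1847)²) = 8.136e+06 · 0.965886 ≈ 7.858e+06 m = 7.858 Mm.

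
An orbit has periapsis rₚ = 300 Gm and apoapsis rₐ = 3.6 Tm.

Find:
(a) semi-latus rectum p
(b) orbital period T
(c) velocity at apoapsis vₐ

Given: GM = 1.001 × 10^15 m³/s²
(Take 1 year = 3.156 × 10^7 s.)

Convert to SI: rₚ = 300 Gm = 3e+11 m; rₐ = 3.6 Tm = 3.6e+12 m.
(a) From a = (rₚ + rₐ)/2 = 1.95e+12 m and e = (rₐ − rₚ)/(rₐ + rₚ) = 0.846154, p = a(1 − e²) = 1.95e+12 · (1 − (0.846154)²) ≈ 5.538e+11 m
(b) With a = (rₚ + rₐ)/2 = 1.95e+12 m, T = 2π √(a³/GM) = 2π √((1.95e+12)³/1.001e+15) s ≈ 5.408e+11 s
(c) With a = (rₚ + rₐ)/2 = 1.95e+12 m, vₐ = √(GM (2/rₐ − 1/a)) = √(1.001e+15 · (2/3.6e+12 − 1/1.95e+12)) m/s ≈ 6.54 m/s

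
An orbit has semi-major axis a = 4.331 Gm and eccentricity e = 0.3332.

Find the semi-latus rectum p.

Convert to SI: a = 4.331 Gm = 4.331e+09 m.
p = a (1 − e²).
p = 4.331e+09 · (1 − (0.3332)²) = 4.331e+09 · 0.888978 ≈ 3.85e+09 m = 3.85 Gm.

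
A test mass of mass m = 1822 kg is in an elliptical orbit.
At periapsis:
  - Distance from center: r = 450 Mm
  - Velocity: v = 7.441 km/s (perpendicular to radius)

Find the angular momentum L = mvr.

Convert to SI: r = 450 Mm = 4.5e+08 m; v = 7.441 km/s = 7441 m/s.
Since v is perpendicular to r, L = m · v · r.
L = 1822 · 7441 · 4.5e+08 kg·m²/s ≈ 6.101e+15 kg·m²/s.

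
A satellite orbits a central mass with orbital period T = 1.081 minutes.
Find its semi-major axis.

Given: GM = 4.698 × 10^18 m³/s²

Convert to SI: T = 1.081 minutes = 64.86 s.
Invert Kepler's third law: a = (GM · T² / (4π²))^(1/3).
Substituting T = 64.86 s and GM = 4.698e+18 m³/s²:
a = (4.698e+18 · (64.86)² / (4π²))^(1/3) m
a ≈ 7.94e+06 m = 7.94 × 10^6 m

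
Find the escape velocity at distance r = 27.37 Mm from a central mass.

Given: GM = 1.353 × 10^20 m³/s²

Convert to SI: r = 27.37 Mm = 2.737e+07 m.
Escape velocity comes from setting total energy to zero: ½v² − GM/r = 0 ⇒ v_esc = √(2GM / r).
v_esc = √(2 · 1.353e+20 / 2.737e+07) m/s ≈ 3.144e+06 m/s = 3144 km/s.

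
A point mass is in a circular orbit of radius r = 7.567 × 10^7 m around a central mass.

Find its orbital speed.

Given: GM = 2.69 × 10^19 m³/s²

For a circular orbit, gravity supplies the centripetal force, so v = √(GM / r).
v = √(2.69e+19 / 7.567e+07) m/s ≈ 5.962e+05 m/s = 596.2 km/s.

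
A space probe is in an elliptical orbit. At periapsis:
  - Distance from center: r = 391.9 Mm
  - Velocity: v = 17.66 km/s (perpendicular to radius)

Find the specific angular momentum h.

Convert to SI: r = 391.9 Mm = 3.919e+08 m; v = 17.66 km/s = 17660 m/s.
With v perpendicular to r, h = r · v.
h = 3.919e+08 · 17660 m²/s ≈ 6.921e+12 m²/s.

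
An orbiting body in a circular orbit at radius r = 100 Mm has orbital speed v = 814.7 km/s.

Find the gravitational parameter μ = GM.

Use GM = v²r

Convert to SI: r = 100 Mm = 1e+08 m; v = 814.7 km/s = 814700 m/s.
For a circular orbit v² = GM/r, so GM = v² · r.
GM = (814700)² · 1e+08 m³/s² ≈ 6.637e+19 m³/s² = 6.637 × 10^19 m³/s².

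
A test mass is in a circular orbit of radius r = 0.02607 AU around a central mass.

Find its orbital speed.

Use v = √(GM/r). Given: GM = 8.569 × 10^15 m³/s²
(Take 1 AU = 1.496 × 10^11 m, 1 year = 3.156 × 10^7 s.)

Convert to SI: r = 0.02607 AU = 3.90007e+09 m.
For a circular orbit, gravity supplies the centripetal force, so v = √(GM / r).
v = √(8.569e+15 / 3.90007e+09) m/s ≈ 1482 m/s = 0.3127 AU/year.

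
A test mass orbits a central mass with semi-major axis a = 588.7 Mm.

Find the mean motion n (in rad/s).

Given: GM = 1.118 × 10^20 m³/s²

Convert to SI: a = 588.7 Mm = 5.887e+08 m.
n = √(GM / a³).
n = √(1.118e+20 / (5.887e+08)³) rad/s ≈ 0.0007403 rad/s.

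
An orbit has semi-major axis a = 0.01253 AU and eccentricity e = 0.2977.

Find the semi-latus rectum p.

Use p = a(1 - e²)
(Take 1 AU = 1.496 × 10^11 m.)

Convert to SI: a = 0.01253 AU = 1.87449e+09 m.
p = a (1 − e²).
p = 1.87449e+09 · (1 − (0.2977)²) = 1.87449e+09 · 0.911375 ≈ 1.708e+09 m = 0.01142 AU.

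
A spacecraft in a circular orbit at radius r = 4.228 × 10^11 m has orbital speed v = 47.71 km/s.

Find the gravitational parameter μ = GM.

Convert to SI: v = 47.71 km/s = 47710 m/s.
For a circular orbit v² = GM/r, so GM = v² · r.
GM = (47710)² · 4.228e+11 m³/s² ≈ 9.624e+20 m³/s² = 9.624 × 10^20 m³/s².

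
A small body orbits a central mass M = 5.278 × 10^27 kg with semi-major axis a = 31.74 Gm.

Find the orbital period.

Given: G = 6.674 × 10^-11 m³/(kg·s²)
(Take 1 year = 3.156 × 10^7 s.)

Convert to SI: a = 31.74 Gm = 3.174e+10 m.
GM = G · M = 6.674e-11 · 5.278e+27 = 3.52254e+17 m³/s².
Kepler's third law: T = 2π √(a³ / GM).
Substituting a = 3.174e+10 m and GM = 3.52254e+17 m³/s²:
T = 2π √((3.174e+10)³ / 3.52254e+17) s
T ≈ 5.986e+07 s = 1.897 years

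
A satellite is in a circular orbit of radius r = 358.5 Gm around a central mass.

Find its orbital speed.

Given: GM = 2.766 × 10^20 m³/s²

Convert to SI: r = 358.5 Gm = 3.585e+11 m.
For a circular orbit, gravity supplies the centripetal force, so v = √(GM / r).
v = √(2.766e+20 / 3.585e+11) m/s ≈ 2.778e+04 m/s = 27.78 km/s.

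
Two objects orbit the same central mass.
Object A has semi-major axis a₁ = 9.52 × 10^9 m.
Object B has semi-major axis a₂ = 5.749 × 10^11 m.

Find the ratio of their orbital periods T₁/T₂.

From Kepler's third law, (T₁/T₂)² = (a₁/a₂)³, so T₁/T₂ = (a₁/a₂)^(3/2).
a₁/a₂ = 9.52e+09 / 5.749e+11 = 0.0165594.
T₁/T₂ = (0.0165594)^(3/2) ≈ 0.002131.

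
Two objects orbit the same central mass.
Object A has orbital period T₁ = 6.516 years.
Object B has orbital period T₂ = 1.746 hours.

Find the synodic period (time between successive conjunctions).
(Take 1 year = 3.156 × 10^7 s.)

Convert to SI: T₁ = 6.516 years = 2.05645e+08 s; T₂ = 1.746 hours = 6285.6 s.
T_syn = |T₁ · T₂ / (T₁ − T₂)|.
T_syn = |2.05645e+08 · 6285.6 / (2.05645e+08 − 6285.6)| s ≈ 6286 s = 1.746 hours.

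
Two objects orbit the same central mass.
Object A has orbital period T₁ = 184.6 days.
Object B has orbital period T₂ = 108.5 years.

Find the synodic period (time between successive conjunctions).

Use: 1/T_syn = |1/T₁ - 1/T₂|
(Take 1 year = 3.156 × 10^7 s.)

Convert to SI: T₁ = 184.6 days = 1.59494e+07 s; T₂ = 108.5 years = 3.42426e+09 s.
T_syn = |T₁ · T₂ / (T₁ − T₂)|.
T_syn = |1.59494e+07 · 3.42426e+09 / (1.59494e+07 − 3.42426e+09)| s ≈ 1.602e+07 s = 185.5 days.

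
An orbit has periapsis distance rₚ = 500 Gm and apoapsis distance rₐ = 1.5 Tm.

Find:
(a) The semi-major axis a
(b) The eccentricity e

Convert to SI: rₚ = 500 Gm = 5e+11 m; rₐ = 1.5 Tm = 1.5e+12 m.
(a) a = (rₚ + rₐ) / 2 = (5e+11 + 1.5e+12) / 2 ≈ 1e+12 m = 1 Tm.
(b) e = (rₐ − rₚ) / (rₐ + rₚ) = (1.5e+12 − 5e+11) / (1.5e+12 + 5e+11) ≈ 0.5.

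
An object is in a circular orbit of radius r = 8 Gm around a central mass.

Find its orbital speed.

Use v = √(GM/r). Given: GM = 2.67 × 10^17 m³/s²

Convert to SI: r = 8 Gm = 8e+09 m.
For a circular orbit, gravity supplies the centripetal force, so v = √(GM / r).
v = √(2.67e+17 / 8e+09) m/s ≈ 5777 m/s = 5.777 km/s.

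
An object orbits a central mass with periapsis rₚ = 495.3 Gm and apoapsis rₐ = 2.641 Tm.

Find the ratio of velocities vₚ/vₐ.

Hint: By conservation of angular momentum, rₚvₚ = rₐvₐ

Convert to SI: rₚ = 495.3 Gm = 4.953e+11 m; rₐ = 2.641 Tm = 2.641e+12 m.
Conservation of angular momentum gives rₚvₚ = rₐvₐ, so vₚ/vₐ = rₐ/rₚ.
vₚ/vₐ = 2.641e+12 / 4.953e+11 ≈ 5.332.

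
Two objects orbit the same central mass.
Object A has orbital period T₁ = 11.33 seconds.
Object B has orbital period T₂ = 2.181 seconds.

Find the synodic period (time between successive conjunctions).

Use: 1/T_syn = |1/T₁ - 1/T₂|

T_syn = |T₁ · T₂ / (T₁ − T₂)|.
T_syn = |11.33 · 2.181 / (11.33 − 2.181)| s ≈ 2.701 s = 2.701 seconds.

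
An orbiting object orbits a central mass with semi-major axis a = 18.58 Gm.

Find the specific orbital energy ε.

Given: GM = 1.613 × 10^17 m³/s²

Convert to SI: a = 18.58 Gm = 1.858e+10 m.
ε = −GM / (2a).
ε = −1.613e+17 / (2 · 1.858e+10) J/kg ≈ -4.341e+06 J/kg = -4.341 MJ/kg.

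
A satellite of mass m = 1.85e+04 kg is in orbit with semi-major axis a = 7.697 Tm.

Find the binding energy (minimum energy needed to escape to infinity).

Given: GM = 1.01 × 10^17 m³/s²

Convert to SI: a = 7.697 Tm = 7.697e+12 m.
Total orbital energy is E = −GMm/(2a); binding energy is E_bind = −E = GMm/(2a).
E_bind = 1.01e+17 · 1.85e+04 / (2 · 7.697e+12) J ≈ 1.214e+08 J = 121.4 MJ.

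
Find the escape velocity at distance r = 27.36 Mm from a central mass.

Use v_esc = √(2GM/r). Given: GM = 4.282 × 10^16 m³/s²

Convert to SI: r = 27.36 Mm = 2.736e+07 m.
Escape velocity comes from setting total energy to zero: ½v² − GM/r = 0 ⇒ v_esc = √(2GM / r).
v_esc = √(2 · 4.282e+16 / 2.736e+07) m/s ≈ 5.595e+04 m/s = 55.95 km/s.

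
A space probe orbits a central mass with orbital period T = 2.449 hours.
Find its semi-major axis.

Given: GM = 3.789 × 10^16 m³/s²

Convert to SI: T = 2.449 hours = 8816.4 s.
Invert Kepler's third law: a = (GM · T² / (4π²))^(1/3).
Substituting T = 8816.4 s and GM = 3.789e+16 m³/s²:
a = (3.789e+16 · (8816.4)² / (4π²))^(1/3) m
a ≈ 4.21e+07 m = 42.1 Mm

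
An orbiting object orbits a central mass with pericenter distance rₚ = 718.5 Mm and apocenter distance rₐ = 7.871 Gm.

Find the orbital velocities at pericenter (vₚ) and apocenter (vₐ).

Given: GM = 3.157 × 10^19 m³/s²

Convert to SI: rₚ = 718.5 Mm = 7.185e+08 m; rₐ = 7.871 Gm = 7.871e+09 m.
Use the vis-viva equation v² = GM(2/r − 1/a) with a = (rₚ + rₐ)/2 = (7.185e+08 + 7.871e+09)/2 = 4.29475e+09 m.
vₚ = √(GM · (2/rₚ − 1/a)) = √(3.157e+19 · (2/7.185e+08 − 1/4.29475e+09)) m/s ≈ 2.838e+05 m/s = 283.8 km/s.
vₐ = √(GM · (2/rₐ − 1/a)) = √(3.157e+19 · (2/7.871e+09 − 1/4.29475e+09)) m/s ≈ 2.59e+04 m/s = 25.9 km/s.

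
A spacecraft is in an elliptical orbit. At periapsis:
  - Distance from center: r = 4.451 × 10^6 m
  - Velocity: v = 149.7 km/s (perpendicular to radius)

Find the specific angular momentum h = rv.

Convert to SI: v = 149.7 km/s = 149700 m/s.
With v perpendicular to r, h = r · v.
h = 4.451e+06 · 149700 m²/s ≈ 6.663e+11 m²/s.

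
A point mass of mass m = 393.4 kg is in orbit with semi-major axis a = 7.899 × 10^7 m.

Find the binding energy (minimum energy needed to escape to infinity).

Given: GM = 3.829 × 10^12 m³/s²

Total orbital energy is E = −GMm/(2a); binding energy is E_bind = −E = GMm/(2a).
E_bind = 3.829e+12 · 393.4 / (2 · 7.899e+07) J ≈ 9.535e+06 J = 9.535 MJ.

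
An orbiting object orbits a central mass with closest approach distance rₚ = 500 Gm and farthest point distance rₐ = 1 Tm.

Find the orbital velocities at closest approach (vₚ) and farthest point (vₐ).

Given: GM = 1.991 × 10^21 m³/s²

Convert to SI: rₚ = 500 Gm = 5e+11 m; rₐ = 1 Tm = 1e+12 m.
Use the vis-viva equation v² = GM(2/r − 1/a) with a = (rₚ + rₐ)/2 = (5e+11 + 1e+12)/2 = 7.5e+11 m.
vₚ = √(GM · (2/rₚ − 1/a)) = √(1.991e+21 · (2/5e+11 − 1/7.5e+11)) m/s ≈ 7.287e+04 m/s = 72.87 km/s.
vₐ = √(GM · (2/rₐ − 1/a)) = √(1.991e+21 · (2/1e+12 − 1/7.5e+11)) m/s ≈ 3.643e+04 m/s = 36.43 km/s.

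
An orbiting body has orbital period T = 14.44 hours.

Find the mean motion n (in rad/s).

Convert to SI: T = 14.44 hours = 51984 s.
n = 2π / T.
n = 2π / 51984 s ≈ 0.0001209 rad/s.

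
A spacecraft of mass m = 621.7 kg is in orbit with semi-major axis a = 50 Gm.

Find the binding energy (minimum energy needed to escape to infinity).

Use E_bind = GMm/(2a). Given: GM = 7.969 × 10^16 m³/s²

Convert to SI: a = 50 Gm = 5e+10 m.
Total orbital energy is E = −GMm/(2a); binding energy is E_bind = −E = GMm/(2a).
E_bind = 7.969e+16 · 621.7 / (2 · 5e+10) J ≈ 4.954e+08 J = 495.4 MJ.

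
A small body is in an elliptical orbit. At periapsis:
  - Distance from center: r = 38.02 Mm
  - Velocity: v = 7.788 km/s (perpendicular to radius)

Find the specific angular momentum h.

Convert to SI: r = 38.02 Mm = 3.802e+07 m; v = 7.788 km/s = 7788 m/s.
With v perpendicular to r, h = r · v.
h = 3.802e+07 · 7788 m²/s ≈ 2.961e+11 m²/s.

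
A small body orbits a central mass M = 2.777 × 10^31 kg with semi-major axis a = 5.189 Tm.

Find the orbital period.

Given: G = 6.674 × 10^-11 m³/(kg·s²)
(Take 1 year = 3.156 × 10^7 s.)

Convert to SI: a = 5.189 Tm = 5.189e+12 m.
GM = G · M = 6.674e-11 · 2.777e+31 = 1.85337e+21 m³/s².
Kepler's third law: T = 2π √(a³ / GM).
Substituting a = 5.189e+12 m and GM = 1.85337e+21 m³/s²:
T = 2π √((5.189e+12)³ / 1.85337e+21) s
T ≈ 1.725e+09 s = 54.66 years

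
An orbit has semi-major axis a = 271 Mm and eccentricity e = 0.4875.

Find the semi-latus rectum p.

Convert to SI: a = 271 Mm = 2.71e+08 m.
p = a (1 − e²).
p = 2.71e+08 · (1 − (0.4875)²) = 2.71e+08 · 0.762344 ≈ 2.066e+08 m = 206.6 Mm.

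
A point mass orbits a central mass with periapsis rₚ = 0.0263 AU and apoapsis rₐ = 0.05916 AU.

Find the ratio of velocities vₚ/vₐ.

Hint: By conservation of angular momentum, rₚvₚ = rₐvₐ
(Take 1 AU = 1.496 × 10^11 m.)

Convert to SI: rₚ = 0.0263 AU = 3.93448e+09 m; rₐ = 0.05916 AU = 8.85034e+09 m.
Conservation of angular momentum gives rₚvₚ = rₐvₐ, so vₚ/vₐ = rₐ/rₚ.
vₚ/vₐ = 8.85034e+09 / 3.93448e+09 ≈ 2.249.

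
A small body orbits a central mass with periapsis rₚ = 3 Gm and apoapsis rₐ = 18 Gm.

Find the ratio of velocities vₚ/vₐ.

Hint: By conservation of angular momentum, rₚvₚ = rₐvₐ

Convert to SI: rₚ = 3 Gm = 3e+09 m; rₐ = 18 Gm = 1.8e+10 m.
Conservation of angular momentum gives rₚvₚ = rₐvₐ, so vₚ/vₐ = rₐ/rₚ.
vₚ/vₐ = 1.8e+10 / 3e+09 ≈ 6.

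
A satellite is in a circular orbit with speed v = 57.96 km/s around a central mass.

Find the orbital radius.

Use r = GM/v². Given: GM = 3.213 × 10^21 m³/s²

Convert to SI: v = 57.96 km/s = 57960 m/s.
For a circular orbit, v² = GM / r, so r = GM / v².
r = 3.213e+21 / (57960)² m ≈ 9.564e+11 m = 956.4 Gm.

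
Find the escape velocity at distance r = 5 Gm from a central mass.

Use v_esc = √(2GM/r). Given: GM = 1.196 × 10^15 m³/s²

Convert to SI: r = 5 Gm = 5e+09 m.
Escape velocity comes from setting total energy to zero: ½v² − GM/r = 0 ⇒ v_esc = √(2GM / r).
v_esc = √(2 · 1.196e+15 / 5e+09) m/s ≈ 691.7 m/s = 691.7 m/s.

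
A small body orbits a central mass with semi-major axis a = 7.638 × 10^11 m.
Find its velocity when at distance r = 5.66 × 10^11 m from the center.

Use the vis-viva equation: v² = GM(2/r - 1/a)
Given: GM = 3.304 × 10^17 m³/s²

Vis-viva: v = √(GM · (2/r − 1/a)).
2/r − 1/a = 2/5.66e+11 − 1/7.638e+11 = 2.22433e-12 m⁻¹.
v = √(3.304e+17 · 2.22433e-12) m/s ≈ 857.3 m/s = 857.3 m/s.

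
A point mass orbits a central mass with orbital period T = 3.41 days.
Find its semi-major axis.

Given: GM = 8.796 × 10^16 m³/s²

Convert to SI: T = 3.41 days = 294624 s.
Invert Kepler's third law: a = (GM · T² / (4π²))^(1/3).
Substituting T = 294624 s and GM = 8.796e+16 m³/s²:
a = (8.796e+16 · (294624)² / (4π²))^(1/3) m
a ≈ 5.783e+08 m = 578.3 Mm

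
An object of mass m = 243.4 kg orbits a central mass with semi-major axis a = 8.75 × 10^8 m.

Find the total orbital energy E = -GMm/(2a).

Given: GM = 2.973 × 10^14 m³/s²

E = −GMm / (2a).
E = −2.973e+14 · 243.4 / (2 · 8.75e+08) J ≈ -4.135e+07 J = -41.35 MJ.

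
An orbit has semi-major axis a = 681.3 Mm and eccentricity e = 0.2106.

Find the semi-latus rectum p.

Convert to SI: a = 681.3 Mm = 6.813e+08 m.
p = a (1 − e²).
p = 6.813e+08 · (1 − (0.2106)²) = 6.813e+08 · 0.955648 ≈ 6.511e+08 m = 651.1 Mm.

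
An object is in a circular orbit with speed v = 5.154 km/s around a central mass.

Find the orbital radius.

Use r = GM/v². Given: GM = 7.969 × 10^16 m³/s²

Convert to SI: v = 5.154 km/s = 5154 m/s.
For a circular orbit, v² = GM / r, so r = GM / v².
r = 7.969e+16 / (5154)² m ≈ 3e+09 m = 3 Gm.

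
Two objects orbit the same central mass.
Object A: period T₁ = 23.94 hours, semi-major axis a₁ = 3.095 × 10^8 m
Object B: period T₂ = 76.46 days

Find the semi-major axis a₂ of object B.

Convert to SI: T₁ = 23.94 hours = 86184 s; T₂ = 76.46 days = 6.60614e+06 s.
Kepler's third law: (T₁/T₂)² = (a₁/a₂)³ ⇒ a₂ = a₁ · (T₂/T₁)^(2/3).
T₂/T₁ = 6.60614e+06 / 86184 = 76.6516.
a₂ = 3.095e+08 · (76.6516)^(2/3) m ≈ 5.585e+09 m = 5.585 × 10^9 m.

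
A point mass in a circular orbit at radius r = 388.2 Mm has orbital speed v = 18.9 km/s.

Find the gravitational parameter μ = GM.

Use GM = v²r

Convert to SI: r = 388.2 Mm = 3.882e+08 m; v = 18.9 km/s = 18900 m/s.
For a circular orbit v² = GM/r, so GM = v² · r.
GM = (18900)² · 3.882e+08 m³/s² ≈ 1.387e+17 m³/s² = 1.387 × 10^17 m³/s².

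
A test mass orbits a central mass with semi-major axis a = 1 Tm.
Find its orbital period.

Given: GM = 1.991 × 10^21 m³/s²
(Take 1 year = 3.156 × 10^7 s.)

Convert to SI: a = 1 Tm = 1e+12 m.
Kepler's third law: T = 2π √(a³ / GM).
Substituting a = 1e+12 m and GM = 1.991e+21 m³/s²:
T = 2π √((1e+12)³ / 1.991e+21) s
T ≈ 1.408e+08 s = 4.462 years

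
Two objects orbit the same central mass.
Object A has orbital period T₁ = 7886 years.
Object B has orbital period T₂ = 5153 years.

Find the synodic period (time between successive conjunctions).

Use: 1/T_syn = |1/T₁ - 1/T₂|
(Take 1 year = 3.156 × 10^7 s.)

Convert to SI: T₁ = 7886 years = 2.48882e+11 s; T₂ = 5153 years = 1.62629e+11 s.
T_syn = |T₁ · T₂ / (T₁ − T₂)|.
T_syn = |2.48882e+11 · 1.62629e+11 / (2.48882e+11 − 1.62629e+11)| s ≈ 4.693e+11 s = 1.487e+04 years.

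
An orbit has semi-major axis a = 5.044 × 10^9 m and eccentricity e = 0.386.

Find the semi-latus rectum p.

p = a (1 − e²).
p = 5.044e+09 · (1 − (0.386)²) = 5.044e+09 · 0.851004 ≈ 4.292e+09 m = 4.292 × 10^9 m.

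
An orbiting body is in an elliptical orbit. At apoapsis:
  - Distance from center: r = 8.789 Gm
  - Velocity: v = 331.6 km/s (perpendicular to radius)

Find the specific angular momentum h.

Convert to SI: r = 8.789 Gm = 8.789e+09 m; v = 331.6 km/s = 331600 m/s.
With v perpendicular to r, h = r · v.
h = 8.789e+09 · 331600 m²/s ≈ 2.914e+15 m²/s.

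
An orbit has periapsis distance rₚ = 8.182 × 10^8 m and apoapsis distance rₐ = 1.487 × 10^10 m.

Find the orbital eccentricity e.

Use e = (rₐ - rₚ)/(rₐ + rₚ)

e = (rₐ − rₚ) / (rₐ + rₚ).
e = (1.487e+10 − 8.182e+08) / (1.487e+10 + 8.182e+08) = 1.40518e+10 / 1.56882e+10 ≈ 0.8957.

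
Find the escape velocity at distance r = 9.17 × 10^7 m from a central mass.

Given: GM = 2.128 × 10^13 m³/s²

Escape velocity comes from setting total energy to zero: ½v² − GM/r = 0 ⇒ v_esc = √(2GM / r).
v_esc = √(2 · 2.128e+13 / 9.17e+07) m/s ≈ 681.3 m/s = 681.3 m/s.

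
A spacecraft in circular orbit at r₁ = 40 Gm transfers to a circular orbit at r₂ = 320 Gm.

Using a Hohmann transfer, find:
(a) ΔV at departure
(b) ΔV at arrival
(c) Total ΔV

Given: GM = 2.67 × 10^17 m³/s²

Convert to SI: r₁ = 40 Gm = 4e+10 m; r₂ = 320 Gm = 3.2e+11 m.
Transfer semi-major axis: a_t = (r₁ + r₂)/2 = (4e+10 + 3.2e+11)/2 = 1.8e+11 m.
Circular speeds: v₁ = √(GM/r₁) = 2583.6 m/s, v₂ = √(GM/r₂) = 913.441 m/s.
Transfer speeds (vis-viva v² = GM(2/r − 1/a_t)): v₁ᵗ = 3444.8 m/s, v₂ᵗ = 430.6 m/s.
(a) ΔV₁ = |v₁ᵗ − v₁| ≈ 861.2 m/s = 861.2 m/s.
(b) ΔV₂ = |v₂ − v₂ᵗ| ≈ 482.8 m/s = 482.8 m/s.
(c) ΔV_total = ΔV₁ + ΔV₂ ≈ 1344 m/s = 1.344 km/s.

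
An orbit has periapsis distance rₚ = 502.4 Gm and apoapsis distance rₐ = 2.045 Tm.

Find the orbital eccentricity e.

Convert to SI: rₚ = 502.4 Gm = 5.024e+11 m; rₐ = 2.045 Tm = 2.045e+12 m.
e = (rₐ − rₚ) / (rₐ + rₚ).
e = (2.045e+12 − 5.024e+11) / (2.045e+12 + 5.024e+11) = 1.5426e+12 / 2.5474e+12 ≈ 0.6056.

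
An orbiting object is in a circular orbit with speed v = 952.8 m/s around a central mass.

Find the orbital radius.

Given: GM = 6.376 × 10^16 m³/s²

For a circular orbit, v² = GM / r, so r = GM / v².
r = 6.376e+16 / (952.8)² m ≈ 7.023e+10 m = 70.23 Gm.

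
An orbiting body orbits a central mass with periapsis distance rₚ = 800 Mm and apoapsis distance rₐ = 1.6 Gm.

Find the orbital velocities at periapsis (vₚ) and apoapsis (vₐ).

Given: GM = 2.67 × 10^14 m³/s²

Convert to SI: rₚ = 800 Mm = 8e+08 m; rₐ = 1.6 Gm = 1.6e+09 m.
Use the vis-viva equation v² = GM(2/r − 1/a) with a = (rₚ + rₐ)/2 = (8e+08 + 1.6e+09)/2 = 1.2e+09 m.
vₚ = √(GM · (2/rₚ − 1/a)) = √(2.67e+14 · (2/8e+08 − 1/1.2e+09)) m/s ≈ 667.1 m/s = 667.1 m/s.
vₐ = √(GM · (2/rₐ − 1/a)) = √(2.67e+14 · (2/1.6e+09 − 1/1.2e+09)) m/s ≈ 333.5 m/s = 333.5 m/s.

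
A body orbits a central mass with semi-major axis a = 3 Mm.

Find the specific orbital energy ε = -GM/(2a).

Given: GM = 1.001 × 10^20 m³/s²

Convert to SI: a = 3 Mm = 3e+06 m.
ε = −GM / (2a).
ε = −1.001e+20 / (2 · 3e+06) J/kg ≈ -1.668e+13 J/kg = -1.668e+04 GJ/kg.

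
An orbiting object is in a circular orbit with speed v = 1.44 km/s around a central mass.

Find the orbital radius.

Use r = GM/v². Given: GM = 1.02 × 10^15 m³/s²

Convert to SI: v = 1.44 km/s = 1440 m/s.
For a circular orbit, v² = GM / r, so r = GM / v².
r = 1.02e+15 / (1440)² m ≈ 4.919e+08 m = 491.9 Mm.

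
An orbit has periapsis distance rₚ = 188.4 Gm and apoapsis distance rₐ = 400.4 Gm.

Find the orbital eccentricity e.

Convert to SI: rₚ = 188.4 Gm = 1.884e+11 m; rₐ = 400.4 Gm = 4.004e+11 m.
e = (rₐ − rₚ) / (rₐ + rₚ).
e = (4.004e+11 − 1.884e+11) / (4.004e+11 + 1.884e+11) = 2.12e+11 / 5.888e+11 ≈ 0.3601.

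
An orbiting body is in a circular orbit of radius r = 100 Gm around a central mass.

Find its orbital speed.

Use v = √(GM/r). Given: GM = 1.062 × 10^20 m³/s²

Convert to SI: r = 100 Gm = 1e+11 m.
For a circular orbit, gravity supplies the centripetal force, so v = √(GM / r).
v = √(1.062e+20 / 1e+11) m/s ≈ 3.259e+04 m/s = 32.59 km/s.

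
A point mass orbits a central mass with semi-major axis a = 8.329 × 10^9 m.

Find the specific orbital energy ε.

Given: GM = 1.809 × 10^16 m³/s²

ε = −GM / (2a).
ε = −1.809e+16 / (2 · 8.329e+09) J/kg ≈ -1.086e+06 J/kg = -1.086 MJ/kg.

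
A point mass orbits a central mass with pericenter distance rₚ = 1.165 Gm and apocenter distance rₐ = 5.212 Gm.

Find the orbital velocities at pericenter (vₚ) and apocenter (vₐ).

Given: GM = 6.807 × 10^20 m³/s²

Convert to SI: rₚ = 1.165 Gm = 1.165e+09 m; rₐ = 5.212 Gm = 5.212e+09 m.
Use the vis-viva equation v² = GM(2/r − 1/a) with a = (rₚ + rₐ)/2 = (1.165e+09 + 5.212e+09)/2 = 3.1885e+09 m.
vₚ = √(GM · (2/rₚ − 1/a)) = √(6.807e+20 · (2/1.165e+09 − 1/3.1885e+09)) m/s ≈ 9.773e+05 m/s = 977.3 km/s.
vₐ = √(GM · (2/rₐ − 1/a)) = √(6.807e+20 · (2/5.212e+09 − 1/3.1885e+09)) m/s ≈ 2.184e+05 m/s = 218.4 km/s.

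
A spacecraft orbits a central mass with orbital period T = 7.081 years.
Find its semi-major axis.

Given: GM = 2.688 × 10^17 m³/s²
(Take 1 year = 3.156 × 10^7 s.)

Convert to SI: T = 7.081 years = 2.23476e+08 s.
Invert Kepler's third law: a = (GM · T² / (4π²))^(1/3).
Substituting T = 2.23476e+08 s and GM = 2.688e+17 m³/s²:
a = (2.688e+17 · (2.23476e+08)² / (4π²))^(1/3) m
a ≈ 6.98e+10 m = 69.8 Gm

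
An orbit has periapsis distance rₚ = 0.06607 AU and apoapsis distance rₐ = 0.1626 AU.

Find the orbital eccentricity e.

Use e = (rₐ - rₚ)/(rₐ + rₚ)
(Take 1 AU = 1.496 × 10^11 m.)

Convert to SI: rₚ = 0.06607 AU = 9.88407e+09 m; rₐ = 0.1626 AU = 2.4325e+10 m.
e = (rₐ − rₚ) / (rₐ + rₚ).
e = (2.4325e+10 − 9.88407e+09) / (2.4325e+10 + 9.88407e+09) = 1.44409e+10 / 3.4209e+10 ≈ 0.4221.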